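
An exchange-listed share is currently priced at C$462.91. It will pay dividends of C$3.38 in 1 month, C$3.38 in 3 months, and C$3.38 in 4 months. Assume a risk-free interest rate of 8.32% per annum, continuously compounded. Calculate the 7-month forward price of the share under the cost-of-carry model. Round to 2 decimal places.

C$475.48

PV(dividends) I = 3.38·e^(−0.0832·1/12) + 3.38·e^(−0.0832·3/12) + 3.38·e^(−0.0832·4/12)
I = 3.3566 + 3.3104 + 3.2875 = 9.9545
F = (S − I)·e^(rT) = (462.91 − 9.9545) · e^(0.0832·7/12)
= 452.9555 · e^0.048533 = 452.9555 × 1.049730 = C$475.48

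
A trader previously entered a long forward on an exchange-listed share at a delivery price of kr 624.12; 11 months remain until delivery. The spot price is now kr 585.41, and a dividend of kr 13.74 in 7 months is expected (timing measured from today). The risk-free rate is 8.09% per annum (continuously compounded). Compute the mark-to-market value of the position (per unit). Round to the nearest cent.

-kr 7.21

PV(remaining dividends) I = 13.74·e^(−0.0809·7/12) = 13.1066
Current forward F = (S − I)·e^(rT) = (585.41 − 13.1066)·e^(0.0809·11/12) = 572.3034 × 1.076977 = 616.3576
Value (long) = (F − K)·e^(−rT) = (616.3576 − 624.12) × 0.928525 = -7.2076
Value = -kr 7.21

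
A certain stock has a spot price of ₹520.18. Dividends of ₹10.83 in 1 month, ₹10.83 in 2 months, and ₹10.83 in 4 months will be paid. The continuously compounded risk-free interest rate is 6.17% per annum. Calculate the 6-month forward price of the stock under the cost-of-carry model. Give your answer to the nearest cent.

₹503.37

PV(dividends) I = 10.83·e^(−0.0617·1/12) + 10.83·e^(−0.0617·2/12) + 10.83·e^(−0.0617·4/12)
I = 10.7745 + 10.7192 + 10.6095 = 32.1032
F = (S − I)·e^(rT) = (520.18 − 32.1032) · e^(0.0617·6/12)
= 488.0768 · e^0.030850 = 488.0768 × 1.031331 = ₹503.37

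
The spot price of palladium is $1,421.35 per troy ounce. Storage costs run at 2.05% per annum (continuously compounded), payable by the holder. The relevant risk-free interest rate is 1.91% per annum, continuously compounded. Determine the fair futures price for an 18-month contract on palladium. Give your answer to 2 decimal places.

$1,508.34 per troy ounce

Net carry = r + u − y = 0.0191 + 0.0205 − 0.0000 = 0.0396
F = S·e^((r+u−y)T) = 1421.35 · e^(0.0396 × 18/12) = 1421.35 · e^0.05940000
= 1421.35 × 1.06119964 = $1,508.34 per troy ounce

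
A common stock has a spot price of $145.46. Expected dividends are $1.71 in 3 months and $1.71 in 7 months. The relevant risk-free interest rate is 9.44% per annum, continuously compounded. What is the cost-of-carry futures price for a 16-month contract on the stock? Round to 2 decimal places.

$161.24

PV(dividends) I = 1.71·e^(−0.0944·3/12) + 1.71·e^(−0.0944·7/12)
I = 1.6701 + 1.6184 = 3.2885
F = (S − I)·e^(rT) = (145.46 − 3.2885) · e^(0.0944·16/12)
= 142.1715 · e^0.125867 = 142.1715 × 1.134131 = $161.24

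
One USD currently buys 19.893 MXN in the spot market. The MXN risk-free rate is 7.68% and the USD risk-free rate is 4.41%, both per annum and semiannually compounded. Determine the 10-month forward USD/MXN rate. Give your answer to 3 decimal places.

By covered interest parity, F = S · (1+r_MXN/2)^(2T) / (1+r_USD/2)^(2T)
= 19.893 × 1.064816 / 1.037019 = 19.893 × 1.026805
F = 20.426 MXN per USD

20.426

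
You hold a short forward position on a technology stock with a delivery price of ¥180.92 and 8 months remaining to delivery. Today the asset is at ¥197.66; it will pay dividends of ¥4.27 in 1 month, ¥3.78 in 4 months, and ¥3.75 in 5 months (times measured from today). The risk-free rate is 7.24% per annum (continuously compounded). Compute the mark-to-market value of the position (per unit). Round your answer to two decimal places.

PV(remaining dividends) I = 4.27·e^(−0.0724·1/12) + 3.78·e^(−0.0724·4/12) + 3.75·e^(−0.0724·5/12) = 11.5727
Current forward F = (S − I)·e^(rT) = (197.66 − 11.5727)·e^(0.0724·8/12) = 186.0873 × 1.049450 = 195.2893
Value (long) = (F − K)·e^(−rT) = (195.2893 − 180.92) × 0.952880 = 13.6922
Short position value = −(long value) = -¥13.69

-¥13.69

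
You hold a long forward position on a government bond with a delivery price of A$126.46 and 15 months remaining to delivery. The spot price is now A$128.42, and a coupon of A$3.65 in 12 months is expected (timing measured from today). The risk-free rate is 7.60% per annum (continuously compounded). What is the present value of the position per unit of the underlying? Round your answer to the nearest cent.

PV(remaining coupons) I = 3.65·e^(−0.0760·12/12) = 3.3829
Current forward F = (S − I)·e^(rT) = (128.42 − 3.3829)·e^(0.0760·15/12) = 125.0371 × 1.099659 = 137.4982
Value (long) = (F − K)·e^(−rT) = (137.4982 − 126.46) × 0.909373 = 10.0378
Value = A$10.04

A$10.04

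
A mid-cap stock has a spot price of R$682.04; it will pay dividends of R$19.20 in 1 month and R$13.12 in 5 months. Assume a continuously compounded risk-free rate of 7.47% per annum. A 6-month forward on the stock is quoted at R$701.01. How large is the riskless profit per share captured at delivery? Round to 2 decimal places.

R$26.02 per share

PV(dividends) I = 19.20·e^(−0.0747·1/12) + 13.12·e^(−0.0747·5/12) = 31.7988
Fair forward F* = (S − I)·e^(rT) = (682.04 − 31.7988)·e^0.037350 = 650.2412 × 1.038056 = 674.9868
Market R$701.01 > fair 674.9868: forward overpriced → cash-and-carry (borrow at r, buy the stock and collect the dividends, short the forward).
Profit at T = |F_mkt − F*| = |701.01 − 674.9868| = R$26.02 per share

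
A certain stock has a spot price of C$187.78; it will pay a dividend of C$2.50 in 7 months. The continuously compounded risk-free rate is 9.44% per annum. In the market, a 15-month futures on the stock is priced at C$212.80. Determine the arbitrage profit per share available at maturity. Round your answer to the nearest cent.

C$4.16 per share

PV(dividends) I = 2.50·e^(−0.0944·7/12) = 2.3661
Fair futures F* = (S − I)·e^(rT) = (187.78 − 2.3661)·e^0.118000 = 185.4139 × 1.125244 = 208.6359
Market C$212.80 > fair 208.6359: forward overpriced → cash-and-carry (borrow at r, buy the stock and collect the dividends, short the forward).
Profit at T = |F_mkt − F*| = |212.80 − 208.6359| = C$4.16 per share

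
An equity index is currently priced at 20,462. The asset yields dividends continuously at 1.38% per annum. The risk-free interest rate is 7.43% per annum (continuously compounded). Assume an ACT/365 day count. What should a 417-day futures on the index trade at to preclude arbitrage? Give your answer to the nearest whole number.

F = S·e^((r − q)T) = 20462 · e^((0.0743 − 0.0138) × 417/365)
= 20462 · e^0.069119 = 20462 × 1.071564
F = 21,926

21,926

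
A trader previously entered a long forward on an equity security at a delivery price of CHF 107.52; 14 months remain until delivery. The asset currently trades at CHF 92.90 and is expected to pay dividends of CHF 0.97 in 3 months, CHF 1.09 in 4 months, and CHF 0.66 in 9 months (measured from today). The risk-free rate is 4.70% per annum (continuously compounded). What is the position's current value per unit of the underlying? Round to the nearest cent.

PV(remaining dividends) I = 0.97·e^(−0.0470·3/12) + 1.09·e^(−0.0470·4/12) + 0.66·e^(−0.0470·9/12) = 2.6689
Current forward F = (S − I)·e^(rT) = (92.90 − 2.6689)·e^(0.0470·14/12) = 90.2311 × 1.056365 = 95.3170
Value (long) = (F − K)·e^(−rT) = (95.3170 − 107.52) × 0.946643 = -11.5519
Value = -CHF 11.55

-CHF 11.55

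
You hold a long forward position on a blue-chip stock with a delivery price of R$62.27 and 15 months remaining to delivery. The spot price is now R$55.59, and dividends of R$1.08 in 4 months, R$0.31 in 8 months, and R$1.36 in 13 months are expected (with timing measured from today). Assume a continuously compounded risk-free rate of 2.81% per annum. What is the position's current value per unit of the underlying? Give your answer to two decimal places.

-R$7.22

PV(remaining dividends) I = 1.08·e^(−0.0281·4/12) + 0.31·e^(−0.0281·8/12) + 1.36·e^(−0.0281·13/12) = 2.6934
Current forward F = (S − I)·e^(rT) = (55.59 − 2.6934)·e^(0.0281·15/12) = 52.8966 × 1.035749 = 54.7876
Value (long) = (F − K)·e^(−rT) = (54.7876 − 62.27) × 0.965485 = -7.2241
Value = -R$7.22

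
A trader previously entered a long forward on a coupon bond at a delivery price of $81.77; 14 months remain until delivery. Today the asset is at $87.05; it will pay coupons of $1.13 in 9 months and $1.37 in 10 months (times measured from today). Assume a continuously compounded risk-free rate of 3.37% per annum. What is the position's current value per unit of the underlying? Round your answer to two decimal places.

PV(remaining coupons) I = 1.13·e^(−0.0337·9/12) + 1.37·e^(−0.0337·10/12) = 2.4339
Current forward F = (S − I)·e^(rT) = (87.05 − 2.4339)·e^(0.0337·14/12) = 84.6161 × 1.040100 = 88.0092
Value (long) = (F − K)·e^(−rT) = (88.0092 − 81.77) × 0.961446 = 5.9987
Value = $6.00

$6.00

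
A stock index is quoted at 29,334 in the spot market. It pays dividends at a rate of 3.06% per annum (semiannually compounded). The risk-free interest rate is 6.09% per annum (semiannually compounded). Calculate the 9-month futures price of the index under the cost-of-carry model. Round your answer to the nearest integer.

29,993

F = S · (1+r/2)^(2T) / (1+q/2)^(2T)
= 29334 × 1.046021 / 1.023038 = 29334 × 1.022465
F = 29,993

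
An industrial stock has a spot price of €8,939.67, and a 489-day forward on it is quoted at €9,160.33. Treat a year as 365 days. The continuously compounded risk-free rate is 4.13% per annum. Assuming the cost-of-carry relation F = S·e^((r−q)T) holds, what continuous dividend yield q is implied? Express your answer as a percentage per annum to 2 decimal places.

From F = S·e^((r−q)T): (r − q) = ln(F/S)/T
ln(9160.33/8939.67) = ln(1.024683) = 0.024383
(r − q) = 0.024383 / (489/365) = 0.018200
q = r − ln(F/S)/T = 0.0413 − 0.018200 = 0.023100
q = 2.31%

2.31%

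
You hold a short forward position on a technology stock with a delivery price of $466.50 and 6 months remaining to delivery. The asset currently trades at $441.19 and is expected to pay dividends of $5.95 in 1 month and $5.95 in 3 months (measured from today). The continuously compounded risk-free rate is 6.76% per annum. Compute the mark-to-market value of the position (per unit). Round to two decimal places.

$21.57

PV(remaining dividends) I = 5.95·e^(−0.0676·1/12) + 5.95·e^(−0.0676·3/12) = 11.7669
Current forward F = (S − I)·e^(rT) = (441.19 − 11.7669)·e^(0.0676·6/12) = 429.4231 × 1.034378 = 444.1858
Value (long) = (F − K)·e^(−rT) = (444.1858 − 466.50) × 0.966765 = -21.5726
Short position value = −(long value) = $21.57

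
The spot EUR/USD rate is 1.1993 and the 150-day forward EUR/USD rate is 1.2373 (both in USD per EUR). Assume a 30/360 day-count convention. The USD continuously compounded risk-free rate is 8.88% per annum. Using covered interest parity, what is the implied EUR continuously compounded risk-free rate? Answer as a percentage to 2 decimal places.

F = S·e^((r_USD − r_EUR)T) ⇒ r_EUR = r_USD − ln(F/S)/T
ln(1.2373/1.1993) = 0.031194; /(150/360) = 0.074866
r_EUR = 0.0888 − 0.074866 = 0.013934
r_EUR = 1.39%

1.39%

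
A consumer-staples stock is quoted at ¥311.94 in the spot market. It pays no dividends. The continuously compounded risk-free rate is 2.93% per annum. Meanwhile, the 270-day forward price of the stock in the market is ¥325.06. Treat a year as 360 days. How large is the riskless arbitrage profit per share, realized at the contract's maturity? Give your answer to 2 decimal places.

¥6.19 per share

Fair forward: F* = S·e^(carry·T), with carry = r = 0.0293
F* = 311.94 · e^(0.0293 × 270/360) = 311.94 · e^0.021975 = 311.94 × 1.022218 = ¥318.8707
Market ¥325.06 > fair ¥318.8707: forward overpriced → cash-and-carry (buy spot, short the forward).
At maturity, profit = |F_mkt − F*| = |325.06 − 318.8707| = ¥6.19 per share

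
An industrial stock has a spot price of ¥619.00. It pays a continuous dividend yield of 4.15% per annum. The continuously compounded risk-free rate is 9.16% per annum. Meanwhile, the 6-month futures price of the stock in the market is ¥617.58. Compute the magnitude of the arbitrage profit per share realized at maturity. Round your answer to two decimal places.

Fair futures: F* = S·e^(carry·T), with carry = (r − q) = 0.0916 − 0.0415 = 0.0501
F* = 619.00 · e^(0.0501 × 6/12) = 619.00 · e^0.025050 = 619.00 × 1.025366 = ¥634.7016
Market ¥617.58 < fair ¥634.7016: forward underpriced → reverse cash-and-carry (short spot, go long the forward).
At maturity, profit = |F_mkt − F*| = |617.58 − 634.7016| = ¥17.12 per share

¥17.12 per share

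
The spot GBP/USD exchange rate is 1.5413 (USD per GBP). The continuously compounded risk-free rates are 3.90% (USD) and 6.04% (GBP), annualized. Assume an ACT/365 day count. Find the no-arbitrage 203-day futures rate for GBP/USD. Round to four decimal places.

F = S·e^((r_USD − r_GBP)T) = 1.5413 · e^((0.0390 − 0.0604) × 203/365)
= 1.5413 · e^-0.011902 = 1.5413 × 0.988169
F = 1.5231 USD per GBP

1.5231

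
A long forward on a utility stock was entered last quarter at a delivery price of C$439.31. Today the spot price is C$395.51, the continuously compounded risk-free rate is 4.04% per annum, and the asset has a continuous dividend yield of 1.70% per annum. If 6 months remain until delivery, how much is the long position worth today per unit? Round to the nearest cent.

Current fair forward for the remaining 6 months: F = S·e^((r − q)·T), (r − q) = 0.0404 − 0.0170 = 0.0234
F = 395.51 · e^(0.0234 × 6/12) = 395.51 × 1.011769 = 400.1648
Value of long forward = (F − K)·e^(−rT) = (400.1648 − 439.31) · e^(−0.0404·6/12)
= -39.1452 × 0.980003 = -38.36

-C$38.36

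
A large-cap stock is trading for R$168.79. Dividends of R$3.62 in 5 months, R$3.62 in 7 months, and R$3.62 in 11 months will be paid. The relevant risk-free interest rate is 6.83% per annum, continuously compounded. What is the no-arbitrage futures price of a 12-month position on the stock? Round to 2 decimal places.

R$169.59

PV(dividends) I = 3.62·e^(−0.0683·5/12) + 3.62·e^(−0.0683·7/12) + 3.62·e^(−0.0683·11/12)
I = 3.5184 + 3.4786 + 3.4003 = 10.3973
F = (S − I)·e^(rT) = (168.79 − 10.3973) · e^(0.0683·12/12)
= 158.3927 · e^0.068300 = 158.3927 × 1.070686 = R$169.59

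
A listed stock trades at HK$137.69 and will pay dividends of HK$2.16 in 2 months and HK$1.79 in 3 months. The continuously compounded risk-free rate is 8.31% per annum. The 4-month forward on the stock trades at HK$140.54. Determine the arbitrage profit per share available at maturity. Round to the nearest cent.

HK$2.98 per share

PV(dividends) I = 2.16·e^(−0.0831·2/12) + 1.79·e^(−0.0831·3/12) = 3.8835
Fair forward F* = (S − I)·e^(rT) = (137.69 − 3.8835)·e^0.027700 = 133.8065 × 1.028087 = 137.5647
Market HK$140.54 > fair 137.5647: forward overpriced → cash-and-carry (borrow at r, buy the stock and collect the dividends, short the forward).
Profit at T = |F_mkt − F*| = |140.54 − 137.5647| = HK$2.98 per share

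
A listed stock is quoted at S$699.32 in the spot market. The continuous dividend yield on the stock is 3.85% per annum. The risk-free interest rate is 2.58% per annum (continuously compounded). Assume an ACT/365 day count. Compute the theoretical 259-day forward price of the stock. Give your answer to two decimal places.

S$693.05

F = S·e^((r − q)T) = 699.32 · e^((0.0258 − 0.0385) × 259/365)
= 699.32 · e^-0.009012 = 699.32 × 0.991028
F = S$693.05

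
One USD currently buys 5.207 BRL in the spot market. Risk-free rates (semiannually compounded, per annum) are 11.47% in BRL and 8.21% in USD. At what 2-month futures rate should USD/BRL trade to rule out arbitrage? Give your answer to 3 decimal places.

5.234

By covered interest parity, F = S · (1+r_BRL/2)^(2T) / (1+r_USD/2)^(2T)
= 5.207 × 1.018762 / 1.013500 = 5.207 × 1.005192
F = 5.234 BRL per USD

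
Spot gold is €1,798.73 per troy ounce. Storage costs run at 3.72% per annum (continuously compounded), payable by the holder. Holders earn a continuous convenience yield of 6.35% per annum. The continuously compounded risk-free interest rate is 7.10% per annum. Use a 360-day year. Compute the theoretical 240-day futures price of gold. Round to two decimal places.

€1,853.14 per troy ounce

Net carry = r + u − y = 0.0710 + 0.0372 − 0.0635 = 0.0447
F = S·e^((r+u−y)T) = 1798.73 · e^(0.0447 × 240/360) = 1798.73 · e^0.02980000
= 1798.73 × 1.03024846 = €1,853.14 per troy ounce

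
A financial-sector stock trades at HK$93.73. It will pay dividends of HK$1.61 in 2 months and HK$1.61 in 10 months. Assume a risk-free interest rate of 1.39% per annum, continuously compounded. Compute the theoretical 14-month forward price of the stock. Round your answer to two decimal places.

HK$92.01

PV(dividends) I = 1.61·e^(−0.0139·2/12) + 1.61·e^(−0.0139·10/12)
I = 1.6063 + 1.5915 = 3.1978
F = (S − I)·e^(rT) = (93.73 − 3.1978) · e^(0.0139·14/12)
= 90.5322 · e^0.016217 = 90.5322 × 1.016349 = HK$92.01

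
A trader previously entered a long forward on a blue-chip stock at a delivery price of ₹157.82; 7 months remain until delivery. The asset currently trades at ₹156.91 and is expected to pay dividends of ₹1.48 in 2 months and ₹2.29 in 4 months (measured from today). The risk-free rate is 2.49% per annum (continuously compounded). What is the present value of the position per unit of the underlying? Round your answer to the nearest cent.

PV(remaining dividends) I = 1.48·e^(−0.0249·2/12) + 2.29·e^(−0.0249·4/12) = 3.7449
Current forward F = (S − I)·e^(rT) = (156.91 − 3.7449)·e^(0.0249·7/12) = 153.1651 × 1.014631 = 155.4061
Value (long) = (F − K)·e^(−rT) = (155.4061 − 157.82) × 0.985580 = -2.3791
Value = -₹2.38

-₹2.38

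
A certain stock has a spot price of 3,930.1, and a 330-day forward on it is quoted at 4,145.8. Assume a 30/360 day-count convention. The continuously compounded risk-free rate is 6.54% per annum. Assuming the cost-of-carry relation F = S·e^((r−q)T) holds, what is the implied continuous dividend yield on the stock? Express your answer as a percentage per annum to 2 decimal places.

0.71%

From F = S·e^((r−q)T): (r − q) = ln(F/S)/T
ln(4145.8/3930.1) = ln(1.054884) = 0.053431
(r − q) = 0.053431 / (330/360) = 0.058288
q = r − ln(F/S)/T = 0.0654 − 0.058288 = 0.007112
q = 0.71%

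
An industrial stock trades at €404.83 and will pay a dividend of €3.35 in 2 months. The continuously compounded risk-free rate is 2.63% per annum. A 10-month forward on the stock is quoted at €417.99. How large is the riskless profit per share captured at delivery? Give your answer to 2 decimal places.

€7.60 per share

PV(dividends) I = 3.35·e^(−0.0263·2/12) = 3.3353
Fair forward F* = (S − I)·e^(rT) = (404.83 − 3.3353)·e^0.021917 = 401.4947 × 1.022159 = 410.3914
Market €417.99 > fair 410.3914: forward overpriced → cash-and-carry (borrow at r, buy the stock and collect the dividends, short the forward).
Profit at T = |F_mkt − F*| = |417.99 − 410.3914| = €7.60 per share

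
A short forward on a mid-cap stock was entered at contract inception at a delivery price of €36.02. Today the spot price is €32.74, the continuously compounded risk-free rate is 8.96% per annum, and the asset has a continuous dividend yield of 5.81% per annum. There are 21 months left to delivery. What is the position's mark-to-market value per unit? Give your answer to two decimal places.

€1.22

Current fair forward for the remaining 21 months: F = S·e^((r − q)·T), (r − q) = 0.0896 − 0.0581 = 0.0315
F = 32.74 · e^(0.0315 × 21/12) = 32.74 × 1.056673 = 34.5955
Value of long forward = (F − K)·e^(−rT) = (34.5955 − 36.02) · e^(−0.0896·21/12)
= -1.4245 × 0.854875 = -1.22
Short position value = −(long value) = €1.22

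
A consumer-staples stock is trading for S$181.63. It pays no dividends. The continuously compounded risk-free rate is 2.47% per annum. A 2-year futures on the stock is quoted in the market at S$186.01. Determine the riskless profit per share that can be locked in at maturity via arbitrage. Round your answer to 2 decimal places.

Fair futures: F* = S·e^(carry·T), with carry = r = 0.0247
F* = 181.63 · e^(0.0247 × 2) = 181.63 · e^0.049400 = 181.63 × 1.050641 = S$190.8279
Market S$186.01 < fair S$190.8279: forward underpriced → reverse cash-and-carry (short spot, go long the forward).
At maturity, profit = |F_mkt − F*| = |186.01 − 190.8279| = S$4.82 per share

S$4.82 per share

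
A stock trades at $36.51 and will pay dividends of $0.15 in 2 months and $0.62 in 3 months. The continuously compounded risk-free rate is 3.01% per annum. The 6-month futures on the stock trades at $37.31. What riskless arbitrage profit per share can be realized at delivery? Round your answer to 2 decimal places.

PV(dividends) I = 0.15·e^(−0.0301·2/12) + 0.62·e^(−0.0301·3/12) = 0.7646
Fair futures F* = (S − I)·e^(rT) = (36.51 − 0.7646)·e^0.015050 = 35.7454 × 1.015164 = 36.2874
Market $37.31 > fair 36.2874: forward overpriced → cash-and-carry (borrow at r, buy the stock and collect the dividends, short the forward).
Profit at T = |F_mkt − F*| = |37.31 − 36.2874| = $1.02 per share

$1.02 per share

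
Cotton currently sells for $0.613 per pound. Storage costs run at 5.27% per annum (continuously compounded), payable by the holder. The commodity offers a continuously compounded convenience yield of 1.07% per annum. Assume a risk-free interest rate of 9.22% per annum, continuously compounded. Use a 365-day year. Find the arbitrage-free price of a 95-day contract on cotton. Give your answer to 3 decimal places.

$0.635 per pound

Net carry = r + u − y = 0.0922 + 0.0527 − 0.0107 = 0.1342
F = S·e^((r+u−y)T) = 0.613 · e^(0.1342 × 95/365) = 0.613 · e^0.034929
= 0.613 × 1.035546 = $0.635 per pound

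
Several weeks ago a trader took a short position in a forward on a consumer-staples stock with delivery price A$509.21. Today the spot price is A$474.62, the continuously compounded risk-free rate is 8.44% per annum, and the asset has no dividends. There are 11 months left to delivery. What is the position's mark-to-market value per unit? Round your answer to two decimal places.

Current fair forward for the remaining 11 months: F = S·e^(r·T), r = 0.0844
F = 474.62 · e^(0.0844 × 11/12) = 474.62 × 1.080438 = 512.7975
Value of long forward = (F − K)·e^(−rT) = (512.7975 − 509.21) · e^(−0.0844·11/12)
= 3.5875 × 0.925550 = 3.32
Short position value = −(long value) = -A$3.32

-A$3.32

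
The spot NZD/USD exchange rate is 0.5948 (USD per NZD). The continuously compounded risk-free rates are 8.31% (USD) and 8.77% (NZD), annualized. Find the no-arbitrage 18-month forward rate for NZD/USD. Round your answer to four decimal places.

F = S·e^((r_USD − r_NZD)T) = 0.5948 · e^((0.0831 − 0.0877) × 18/12)
= 0.5948 · e^-0.006900 = 0.5948 × 0.993124
F = 0.5907 USD per NZD

0.5907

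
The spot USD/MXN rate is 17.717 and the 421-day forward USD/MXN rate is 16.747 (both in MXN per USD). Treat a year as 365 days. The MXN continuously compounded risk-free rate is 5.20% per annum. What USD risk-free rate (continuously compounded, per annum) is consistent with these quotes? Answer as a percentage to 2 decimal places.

F = S·e^((r_MXN − r_USD)T) ⇒ r_USD = r_MXN − ln(F/S)/T
ln(16.747/17.717) = -0.056305; /(421/365) = -0.048815
r_USD = 0.0520 + 0.048815 = 0.100815
r_USD = 10.08%

10.08%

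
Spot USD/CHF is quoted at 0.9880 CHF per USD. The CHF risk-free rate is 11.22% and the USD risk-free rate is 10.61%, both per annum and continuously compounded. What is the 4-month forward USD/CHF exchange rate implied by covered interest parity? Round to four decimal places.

F = S·e^((r_CHF − r_USD)T) = 0.9880 · e^((0.1122 − 0.1061) × 4/12)
= 0.9880 · e^0.002033 = 0.9880 × 1.002035
F = 0.9900 CHF per USD

0.9900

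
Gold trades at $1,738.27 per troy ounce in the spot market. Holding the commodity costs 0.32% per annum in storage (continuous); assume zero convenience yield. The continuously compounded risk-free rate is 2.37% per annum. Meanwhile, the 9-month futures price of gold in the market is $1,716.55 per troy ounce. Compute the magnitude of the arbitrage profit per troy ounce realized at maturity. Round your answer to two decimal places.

Fair futures: F* = S·e^(carry·T), with carry = (r + u) = 0.0237 + 0.0032 = 0.0269
F* = 1738.27 · e^(0.0269 × 9/12) = 1738.27 · e^0.02017500 = 1738.27 × 1.02037989 = $1773.6958
Market $1716.55 < fair $1773.6958: forward underpriced → reverse cash-and-carry (short spot, go long the forward).
At maturity, profit = |F_mkt − F*| = |1716.55 − 1773.6958| = $57.15 per troy ounce

$57.15 per troy ounce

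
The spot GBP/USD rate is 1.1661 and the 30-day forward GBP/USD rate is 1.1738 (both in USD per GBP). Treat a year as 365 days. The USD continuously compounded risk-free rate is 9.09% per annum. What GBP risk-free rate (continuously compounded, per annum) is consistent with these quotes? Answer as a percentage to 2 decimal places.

1.08%

F = S·e^((r_USD − r_GBP)T) ⇒ r_GBP = r_USD − ln(F/S)/T
ln(1.1738/1.1661) = 0.006582; /(30/365) = 0.080081
r_GBP = 0.0909 − 0.080081 = 0.010819
r_GBP = 1.08%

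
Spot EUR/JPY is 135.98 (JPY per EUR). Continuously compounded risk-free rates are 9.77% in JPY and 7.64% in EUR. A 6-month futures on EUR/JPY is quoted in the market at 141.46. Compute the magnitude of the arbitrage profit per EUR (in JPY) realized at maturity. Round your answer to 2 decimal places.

4.02 per EUR (in JPY)

Fair futures: F* = S·e^(carry·T), with carry = (r_JPY − r_EUR) = 0.0977 − 0.0764 = 0.0213
F* = 135.98 · e^(0.0213 × 6/12) = 135.98 · e^0.010650 = 135.98 × 1.010707 = 137.4359
Market 141.46 > fair 137.4359: forward overpriced → cash-and-carry (buy spot, short the forward).
At maturity, profit = |F_mkt − F*| = |141.46 − 137.4359| = 4.02 per EUR (in JPY)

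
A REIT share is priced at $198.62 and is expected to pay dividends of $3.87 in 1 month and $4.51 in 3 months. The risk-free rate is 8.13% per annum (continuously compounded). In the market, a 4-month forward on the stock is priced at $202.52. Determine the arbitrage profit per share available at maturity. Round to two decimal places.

PV(dividends) I = 3.87·e^(−0.0813·1/12) + 4.51·e^(−0.0813·3/12) = 8.2631
Fair forward F* = (S − I)·e^(rT) = (198.62 − 8.2631)·e^0.027100 = 190.3569 × 1.027471 = 195.5862
Market $202.52 > fair 195.5862: forward overpriced → cash-and-carry (borrow at r, buy the stock and collect the dividends, short the forward).
Profit at T = |F_mkt − F*| = |202.52 − 195.5862| = $6.93 per share

$6.93 per share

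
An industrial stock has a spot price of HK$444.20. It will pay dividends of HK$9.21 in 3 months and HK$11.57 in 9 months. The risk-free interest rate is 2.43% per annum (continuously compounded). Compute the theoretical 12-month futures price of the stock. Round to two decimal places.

HK$434.11

PV(dividends) I = 9.21·e^(−0.0243·3/12) + 11.57·e^(−0.0243·9/12)
I = 9.1542 + 11.3610 = 20.5152
F = (S − I)·e^(rT) = (444.20 − 20.5152) · e^(0.0243·12/12)
= 423.6848 · e^0.024300 = 423.6848 × 1.024598 = HK$434.11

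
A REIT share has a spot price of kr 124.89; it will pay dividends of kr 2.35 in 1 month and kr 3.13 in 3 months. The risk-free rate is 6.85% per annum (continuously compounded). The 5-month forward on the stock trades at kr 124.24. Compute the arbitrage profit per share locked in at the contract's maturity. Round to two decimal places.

PV(dividends) I = 2.35·e^(−0.0685·1/12) + 3.13·e^(−0.0685·3/12) = 5.4135
Fair forward F* = (S − I)·e^(rT) = (124.89 − 5.4135)·e^0.028542 = 119.4765 × 1.028953 = 122.9357
Market kr 124.24 > fair 122.9357: forward overpriced → cash-and-carry (borrow at r, buy the stock and collect the dividends, short the forward).
Profit at T = |F_mkt − F*| = |124.24 − 122.9357| = kr 1.30 per share

kr 1.30 per share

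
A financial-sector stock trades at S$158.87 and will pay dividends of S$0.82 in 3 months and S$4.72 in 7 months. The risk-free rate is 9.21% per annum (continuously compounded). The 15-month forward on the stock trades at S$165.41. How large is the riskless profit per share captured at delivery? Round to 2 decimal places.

PV(dividends) I = 0.82·e^(−0.0921·3/12) + 4.72·e^(−0.0921·7/12) = 5.2744
Fair forward F* = (S − I)·e^(rT) = (158.87 − 5.2744)·e^0.115125 = 153.5956 × 1.122014 = 172.3364
Market S$165.41 < fair 172.3364: forward underpriced → reverse cash-and-carry (short the stock, invest proceeds at r, pay the dividends, go long the forward).
Profit at T = |F_mkt − F*| = |165.41 − 172.3364| = S$6.93 per share

S$6.93 per share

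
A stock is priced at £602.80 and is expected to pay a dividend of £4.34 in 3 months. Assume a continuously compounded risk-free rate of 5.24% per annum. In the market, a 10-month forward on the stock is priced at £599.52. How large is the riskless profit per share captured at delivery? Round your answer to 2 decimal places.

£25.71 per share

PV(dividends) I = 4.34·e^(−0.0524·3/12) = 4.2835
Fair forward F* = (S − I)·e^(rT) = (602.80 − 4.2835)·e^0.043667 = 598.5165 × 1.044634 = 625.2307
Market £599.52 < fair 625.2307: forward underpriced → reverse cash-and-carry (short the stock, invest proceeds at r, pay the dividends, go long the forward).
Profit at T = |F_mkt − F*| = |599.52 − 625.2307| = £25.71 per share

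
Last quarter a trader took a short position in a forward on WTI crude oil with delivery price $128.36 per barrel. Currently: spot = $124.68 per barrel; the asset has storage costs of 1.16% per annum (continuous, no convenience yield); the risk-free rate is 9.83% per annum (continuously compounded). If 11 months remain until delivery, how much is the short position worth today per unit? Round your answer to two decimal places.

Current fair forward for the remaining 11 months: F = S·e^((r + u)·T), (r + u) = 0.0983 + 0.0116 = 0.1099
F = 124.68 · e^(0.1099 × 11/12) = 124.68 × 1.105991 = 137.8950
Value of long forward = (F − K)·e^(−rT) = (137.8950 − 128.36) · e^(−0.0983·11/12)
= 9.5350 × 0.913832 = 8.71
Short position value = −(long value) = -$8.71

-$8.71 per barrel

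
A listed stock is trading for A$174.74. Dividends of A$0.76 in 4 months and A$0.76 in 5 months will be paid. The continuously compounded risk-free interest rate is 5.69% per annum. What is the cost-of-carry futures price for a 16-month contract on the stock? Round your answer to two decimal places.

A$186.91

PV(dividends) I = 0.76·e^(−0.0569·4/12) + 0.76·e^(−0.0569·5/12)
I = 0.7457 + 0.7422 = 1.4879
F = (S − I)·e^(rT) = (174.74 − 1.4879) · e^(0.0569·16/12)
= 173.2521 · e^0.075867 = 173.2521 × 1.078819 = A$186.91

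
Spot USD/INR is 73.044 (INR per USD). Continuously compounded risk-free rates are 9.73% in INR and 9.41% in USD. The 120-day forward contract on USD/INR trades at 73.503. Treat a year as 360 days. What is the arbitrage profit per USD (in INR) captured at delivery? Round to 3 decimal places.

0.381 per USD (in INR)

Fair forward: F* = S·e^(carry·T), with carry = (r_INR − r_USD) = 0.0973 − 0.0941 = 0.0032
F* = 73.044 · e^(0.0032 × 120/360) = 73.044 · e^0.001067 = 73.044 × 1.001068 = 73.1220
Market 73.503 > fair 73.1220: forward overpriced → cash-and-carry (buy spot, short the forward).
At maturity, profit = |F_mkt − F*| = |73.503 − 73.1220| = 0.381 per USD (in INR)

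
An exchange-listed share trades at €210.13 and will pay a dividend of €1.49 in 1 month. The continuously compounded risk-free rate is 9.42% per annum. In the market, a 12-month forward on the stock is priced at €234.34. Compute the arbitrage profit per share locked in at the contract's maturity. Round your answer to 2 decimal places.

€5.08 per share

PV(dividends) I = 1.49·e^(−0.0942·1/12) = 1.4783
Fair forward F* = (S − I)·e^(rT) = (210.13 − 1.4783)·e^0.094200 = 208.6517 × 1.098779 = 229.2621
Market €234.34 > fair 229.2621: forward overpriced → cash-and-carry (borrow at r, buy the stock and collect the dividends, short the forward).
Profit at T = |F_mkt − F*| = |234.34 − 229.2621| = €5.08 per share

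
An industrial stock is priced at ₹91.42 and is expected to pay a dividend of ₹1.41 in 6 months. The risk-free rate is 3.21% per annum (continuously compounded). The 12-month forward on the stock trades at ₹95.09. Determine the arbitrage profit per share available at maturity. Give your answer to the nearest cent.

₹2.12 per share

PV(dividends) I = 1.41·e^(−0.0321·6/12) = 1.3876
Fair forward F* = (S − I)·e^(rT) = (91.42 − 1.3876)·e^0.032100 = 90.0324 × 1.032621 = 92.9693
Market ₹95.09 > fair 92.9693: forward overpriced → cash-and-carry (borrow at r, buy the stock and collect the dividends, short the forward).
Profit at T = |F_mkt − F*| = |95.09 − 92.9693| = ₹2.12 per share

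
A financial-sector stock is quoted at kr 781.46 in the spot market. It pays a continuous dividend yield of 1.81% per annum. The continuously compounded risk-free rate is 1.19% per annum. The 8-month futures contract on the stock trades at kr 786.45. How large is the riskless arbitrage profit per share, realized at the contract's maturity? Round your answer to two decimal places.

kr 8.21 per share

Fair futures: F* = S·e^(carry·T), with carry = (r − q) = 0.0119 − 0.0181 = -0.0062
F* = 781.46 · e^(-0.0062 × 8/12) = 781.46 · e^-0.004133 = 781.46 × 0.995876 = kr 778.2373
Market kr 786.45 > fair kr 778.2373: forward overpriced → cash-and-carry (buy spot, short the forward).
At maturity, profit = |F_mkt − F*| = |786.45 − 778.2373| = kr 8.21 per share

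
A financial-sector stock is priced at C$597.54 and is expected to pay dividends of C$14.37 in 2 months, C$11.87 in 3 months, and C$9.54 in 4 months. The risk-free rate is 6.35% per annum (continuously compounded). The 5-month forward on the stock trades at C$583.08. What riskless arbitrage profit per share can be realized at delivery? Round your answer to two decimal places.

C$5.71 per share

PV(dividends) I = 14.37·e^(−0.0635·2/12) + 11.87·e^(−0.0635·3/12) + 9.54·e^(−0.0635·4/12) = 35.2420
Fair forward F* = (S − I)·e^(rT) = (597.54 − 35.2420)·e^0.026458 = 562.2980 × 1.026811 = 577.3738
Market C$583.08 > fair 577.3738: forward overpriced → cash-and-carry (borrow at r, buy the stock and collect the dividends, short the forward).
Profit at T = |F_mkt − F*| = |583.08 − 577.3738| = C$5.71 per share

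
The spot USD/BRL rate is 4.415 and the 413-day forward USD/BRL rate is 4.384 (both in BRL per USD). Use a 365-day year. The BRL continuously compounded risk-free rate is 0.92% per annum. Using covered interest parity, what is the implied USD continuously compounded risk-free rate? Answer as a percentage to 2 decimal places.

F = S·e^((r_BRL − r_USD)T) ⇒ r_USD = r_BRL − ln(F/S)/T
ln(4.384/4.415) = -0.007046; /(413/365) = -0.006227
r_USD = 0.0092 + 0.006227 = 0.015427
r_USD = 1.54%

1.54%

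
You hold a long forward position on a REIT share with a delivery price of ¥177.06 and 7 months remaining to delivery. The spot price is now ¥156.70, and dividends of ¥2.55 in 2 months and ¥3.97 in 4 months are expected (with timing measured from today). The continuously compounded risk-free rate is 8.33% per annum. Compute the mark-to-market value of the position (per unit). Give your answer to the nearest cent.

PV(remaining dividends) I = 2.55·e^(−0.0833·2/12) + 3.97·e^(−0.0833·4/12) = 6.3761
Current forward F = (S − I)·e^(rT) = (156.70 − 6.3761)·e^(0.0833·7/12) = 150.3239 × 1.049792 = 157.8088
Value (long) = (F − K)·e^(−rT) = (157.8088 − 177.06) × 0.952570 = -18.3381
Value = -¥18.34

-¥18.34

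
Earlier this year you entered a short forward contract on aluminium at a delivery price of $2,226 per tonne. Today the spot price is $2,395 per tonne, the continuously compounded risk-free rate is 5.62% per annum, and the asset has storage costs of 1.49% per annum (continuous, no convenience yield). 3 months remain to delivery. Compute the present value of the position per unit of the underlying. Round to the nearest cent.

-$208.99 per tonne

Current fair forward for the remaining 3 months: F = S·e^((r + u)·T), (r + u) = 0.0562 + 0.0149 = 0.0711
F = 2395 · e^(0.0711 × 3/12) = 2395 × 1.01793392 = 2437.9517
Value of long forward = (F − K)·e^(−rT) = (2437.9517 − 2226) · e^(−0.0562·3/12)
= 211.9517 × 0.98604824 = 208.99
Short position value = −(long value) = -$208.99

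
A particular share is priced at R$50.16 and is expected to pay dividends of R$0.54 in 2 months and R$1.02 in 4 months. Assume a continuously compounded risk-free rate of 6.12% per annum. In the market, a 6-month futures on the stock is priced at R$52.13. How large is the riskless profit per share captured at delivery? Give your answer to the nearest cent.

R$1.99 per share

PV(dividends) I = 0.54·e^(−0.0612·2/12) + 1.02·e^(−0.0612·4/12) = 1.5339
Fair futures F* = (S − I)·e^(rT) = (50.16 − 1.5339)·e^0.030600 = 48.6261 × 1.031073 = 50.1371
Market R$52.13 > fair 50.1371: forward overpriced → cash-and-carry (borrow at r, buy the stock and collect the dividends, short the forward).
Profit at T = |F_mkt − F*| = |52.13 − 50.1371| = R$1.99 per share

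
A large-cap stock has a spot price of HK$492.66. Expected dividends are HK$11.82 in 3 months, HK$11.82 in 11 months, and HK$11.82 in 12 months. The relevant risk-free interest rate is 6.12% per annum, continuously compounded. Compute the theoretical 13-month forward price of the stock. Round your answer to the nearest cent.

HK$490.17

PV(dividends) I = 11.82·e^(−0.0612·3/12) + 11.82·e^(−0.0612·11/12) + 11.82·e^(−0.0612·12/12)
I = 11.6405 + 11.1752 + 11.1183 = 33.9340
F = (S − I)·e^(rT) = (492.66 − 33.9340) · e^(0.0612·13/12)
= 458.7260 · e^0.066300 = 458.7260 × 1.068547 = HK$490.17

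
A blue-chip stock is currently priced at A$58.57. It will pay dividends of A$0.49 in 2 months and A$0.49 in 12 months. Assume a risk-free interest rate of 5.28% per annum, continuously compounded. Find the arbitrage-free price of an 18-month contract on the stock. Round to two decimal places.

PV(dividends) I = 0.49·e^(−0.0528·2/12) + 0.49·e^(−0.0528·12/12)
I = 0.4857 + 0.4648 = 0.9505
F = (S − I)·e^(rT) = (58.57 − 0.9505) · e^(0.0528·18/12)
= 57.6195 · e^0.079200 = 57.6195 × 1.082421 = A$62.37

A$62.37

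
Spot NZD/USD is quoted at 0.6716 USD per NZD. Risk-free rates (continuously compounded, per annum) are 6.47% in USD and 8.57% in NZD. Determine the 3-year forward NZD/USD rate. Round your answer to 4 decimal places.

F = S·e^((r_USD − r_NZD)T) = 0.6716 · e^((0.0647 − 0.0857) × 3)
= 0.6716 · e^-0.063000 = 0.6716 × 0.938943
F = 0.6306 USD per NZD

0.6306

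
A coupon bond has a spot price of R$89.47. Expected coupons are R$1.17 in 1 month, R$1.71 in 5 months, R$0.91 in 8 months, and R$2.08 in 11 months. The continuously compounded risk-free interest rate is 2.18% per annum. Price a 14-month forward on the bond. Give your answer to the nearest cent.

R$85.83

PV(coupons) I = 1.17·e^(−0.0218·1/12) + 1.71·e^(−0.0218·5/12) + 0.91·e^(−0.0218·8/12) + 2.08·e^(−0.0218·11/12)
I = 1.1679 + 1.6945 + 0.8969 + 2.0388 = 5.7981
F = (S − I)·e^(rT) = (89.47 − 5.7981) · e^(0.0218·14/12)
= 83.6719 · e^0.025433 = 83.6719 × 1.025759 = R$85.83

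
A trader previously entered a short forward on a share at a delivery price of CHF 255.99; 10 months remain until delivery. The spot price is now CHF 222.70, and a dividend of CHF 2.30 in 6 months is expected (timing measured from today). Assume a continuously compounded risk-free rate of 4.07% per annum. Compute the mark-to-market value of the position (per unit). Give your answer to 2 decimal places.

PV(remaining dividends) I = 2.30·e^(−0.0407·6/12) = 2.2537
Current forward F = (S − I)·e^(rT) = (222.70 − 2.2537)·e^(0.0407·10/12) = 220.4463 × 1.034498 = 228.0513
Value (long) = (F − K)·e^(−rT) = (228.0513 − 255.99) × 0.966652 = -27.0070
Short position value = −(long value) = CHF 27.01

CHF 27.01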